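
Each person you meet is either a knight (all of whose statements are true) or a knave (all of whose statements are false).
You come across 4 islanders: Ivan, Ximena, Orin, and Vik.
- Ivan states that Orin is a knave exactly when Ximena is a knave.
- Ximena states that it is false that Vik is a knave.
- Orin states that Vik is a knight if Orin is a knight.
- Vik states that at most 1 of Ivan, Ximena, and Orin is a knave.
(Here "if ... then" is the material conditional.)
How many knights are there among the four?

The unique consistent assignment is Ivan=knight, Ximena=knight, Orin=knight, Vik=knight.
That has 4 knights.

4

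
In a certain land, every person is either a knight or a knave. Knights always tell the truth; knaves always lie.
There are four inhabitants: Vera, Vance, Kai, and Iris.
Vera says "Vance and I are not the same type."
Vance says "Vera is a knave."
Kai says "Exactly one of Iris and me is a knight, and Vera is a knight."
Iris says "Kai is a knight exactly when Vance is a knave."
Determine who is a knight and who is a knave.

Vera is a knight, Vance is a knave, Kai is a knave, and Iris is a knave.

As a knight, Vera's statement "Vance and I are not the same type" should be True; it is.
Vance (knave): "Vera is a knave" — false. ✓
Kai is a knave, so "exactly one of Iris and me is a knight, and Vera is a knight" must be false — and it is.
Iris is a knave, so "Kai is a knight exactly when Vance is a knave" must be false — and it is.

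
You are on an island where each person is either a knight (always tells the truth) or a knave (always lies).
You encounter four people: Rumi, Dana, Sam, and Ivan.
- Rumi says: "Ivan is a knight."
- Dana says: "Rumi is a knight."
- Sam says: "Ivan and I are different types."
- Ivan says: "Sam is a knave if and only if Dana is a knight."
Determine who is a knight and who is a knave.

Rumi is a knave, Dana is a knave, Sam is a knave, and Ivan is a knave.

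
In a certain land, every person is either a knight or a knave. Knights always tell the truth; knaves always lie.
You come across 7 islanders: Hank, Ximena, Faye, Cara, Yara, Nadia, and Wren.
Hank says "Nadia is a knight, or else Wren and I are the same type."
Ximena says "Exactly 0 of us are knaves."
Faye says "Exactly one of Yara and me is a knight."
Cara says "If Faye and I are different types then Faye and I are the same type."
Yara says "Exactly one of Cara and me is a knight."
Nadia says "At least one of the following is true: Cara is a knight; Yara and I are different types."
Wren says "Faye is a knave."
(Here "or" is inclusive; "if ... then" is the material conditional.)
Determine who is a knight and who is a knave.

Knights: Hank, Faye, and Nadia. Knaves: Ximena, Cara, Yara, and Wren.

Hank is a knight, so "Nadia is a knight, or else Wren and I are the same type" must be true — and it is.
Ximena is a knave, and the claim "exactly 0 of us are knaves" is indeed false.
Faye (knight): "exactly one of Yara and me is a knight" — true. ✓
Cara (knave): "if Faye and I are different types then Faye and I are the same type" — false. ✓
Yara (knave): "exactly one of Cara and me is a knight" — false. ✓
Since Nadia is a knight, "at least one of the following is true: Cara is a knight; Yara and I are different types" needs to be true, which holds.
Wren is a knave; "Faye is a knave" is false, as required.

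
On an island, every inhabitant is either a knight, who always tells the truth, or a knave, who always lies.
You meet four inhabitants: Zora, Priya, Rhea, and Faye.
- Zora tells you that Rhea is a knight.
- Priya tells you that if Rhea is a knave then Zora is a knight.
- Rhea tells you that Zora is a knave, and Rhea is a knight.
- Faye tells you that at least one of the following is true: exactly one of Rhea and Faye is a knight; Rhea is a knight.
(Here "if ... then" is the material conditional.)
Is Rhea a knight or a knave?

Consistent assignments: {Zora=knave, Priya=knave, Rhea=knave, Faye=knight}; {Zora=knave, Priya=knave, Rhea=knave, Faye=knave}
In every consistent assignment, Rhea is a knave.

Rhea is a knave.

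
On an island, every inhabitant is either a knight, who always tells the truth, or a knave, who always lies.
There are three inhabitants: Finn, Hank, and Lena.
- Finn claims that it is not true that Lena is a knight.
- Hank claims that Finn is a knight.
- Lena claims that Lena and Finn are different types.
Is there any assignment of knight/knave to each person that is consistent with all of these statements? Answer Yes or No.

One consistent assignment: Finn=knave, Hank=knave, Lena=knight.

Yes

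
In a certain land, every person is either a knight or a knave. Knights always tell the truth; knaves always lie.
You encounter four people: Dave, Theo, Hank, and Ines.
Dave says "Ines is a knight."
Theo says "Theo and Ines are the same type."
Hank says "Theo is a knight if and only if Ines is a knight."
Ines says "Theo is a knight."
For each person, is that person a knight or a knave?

Dave is a knight, Theo is a knight, Hank is a knight, and Ines is a knight.

Since Dave is a knight, "Ines is a knight" needs to be true, which holds.
Since Theo is a knight, "Theo and Ines are the same type" needs to be true, which holds.
Hank (knight): "Theo is a knight if and only if Ines is a knight" — true. ✓
Ines is a knight, and the claim "Theo is a knight" is indeed true.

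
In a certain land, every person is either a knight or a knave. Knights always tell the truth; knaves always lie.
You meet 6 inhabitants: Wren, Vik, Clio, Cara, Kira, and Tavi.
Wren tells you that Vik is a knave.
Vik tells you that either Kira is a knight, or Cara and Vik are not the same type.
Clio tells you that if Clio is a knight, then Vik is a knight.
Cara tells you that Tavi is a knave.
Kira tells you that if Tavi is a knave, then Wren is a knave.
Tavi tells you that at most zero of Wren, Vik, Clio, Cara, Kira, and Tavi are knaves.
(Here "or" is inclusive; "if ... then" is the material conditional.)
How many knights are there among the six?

4

The unique consistent assignment is Wren=knave, Vik=knight, Clio=knight, Cara=knight, Kira=knight, Tavi=knave.
That has 4 knights.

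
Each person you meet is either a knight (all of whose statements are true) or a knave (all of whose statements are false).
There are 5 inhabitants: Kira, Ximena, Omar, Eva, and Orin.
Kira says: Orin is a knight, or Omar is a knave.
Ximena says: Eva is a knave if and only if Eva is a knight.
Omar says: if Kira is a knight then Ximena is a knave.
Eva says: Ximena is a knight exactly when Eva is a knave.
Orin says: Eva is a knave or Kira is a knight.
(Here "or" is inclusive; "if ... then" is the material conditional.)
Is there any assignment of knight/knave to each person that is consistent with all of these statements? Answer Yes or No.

One consistent assignment: Kira=knight, Ximena=knave, Omar=knight, Eva=knight, Orin=knight.

Yes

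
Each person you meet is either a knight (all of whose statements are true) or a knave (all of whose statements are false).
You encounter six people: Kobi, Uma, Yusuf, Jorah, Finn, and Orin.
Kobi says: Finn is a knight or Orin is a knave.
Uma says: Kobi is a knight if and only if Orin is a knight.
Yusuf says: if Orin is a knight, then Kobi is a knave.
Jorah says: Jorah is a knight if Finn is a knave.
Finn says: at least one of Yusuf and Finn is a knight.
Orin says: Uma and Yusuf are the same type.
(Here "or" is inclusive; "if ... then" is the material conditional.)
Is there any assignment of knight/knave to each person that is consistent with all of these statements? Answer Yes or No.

One consistent assignment: Kobi=knight, Uma=knave, Yusuf=knight, Jorah=knight, Finn=knight, Orin=knave.

Yes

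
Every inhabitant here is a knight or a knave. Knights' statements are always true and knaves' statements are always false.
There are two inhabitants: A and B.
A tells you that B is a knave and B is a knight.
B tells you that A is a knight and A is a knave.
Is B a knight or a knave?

Consistent assignments: {A=knave, B=knave}
In every consistent assignment, B is a knave.

B is a knave.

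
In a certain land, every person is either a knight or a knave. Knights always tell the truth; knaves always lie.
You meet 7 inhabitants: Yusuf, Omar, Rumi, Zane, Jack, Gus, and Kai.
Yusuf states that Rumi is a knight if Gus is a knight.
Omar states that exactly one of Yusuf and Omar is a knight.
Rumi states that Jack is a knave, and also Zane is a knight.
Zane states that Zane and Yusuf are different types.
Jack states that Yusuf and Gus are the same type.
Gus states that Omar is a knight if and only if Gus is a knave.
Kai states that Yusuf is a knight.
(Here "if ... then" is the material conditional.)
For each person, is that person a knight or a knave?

Since Yusuf is a knave, "Rumi is a knight if Gus is a knight" needs to be False, which holds.
Omar is a knave, and the claim "exactly one of Yusuf and Omar is a knight" is indeed False.
Rumi is a knave; "Jack is a knave, and also Zane is a knight" is False, as required.
As a knave, Zane's statement "Zane and Yusuf are different types" should be False; it is.
As a knave, Jack's statement "Yusuf and Gus are the same type" should be False; it is.
Gus is a knight, and the claim "Omar is a knight if and only if Gus is a knave" is indeed True.
Kai is a knave; "Yusuf is a knight" is False, as required.

Yusuf is a knave, Omar is a knave, Rumi is a knave, Zane is a knave, Jack is a knave, Gus is a knight, and Kai is a knave.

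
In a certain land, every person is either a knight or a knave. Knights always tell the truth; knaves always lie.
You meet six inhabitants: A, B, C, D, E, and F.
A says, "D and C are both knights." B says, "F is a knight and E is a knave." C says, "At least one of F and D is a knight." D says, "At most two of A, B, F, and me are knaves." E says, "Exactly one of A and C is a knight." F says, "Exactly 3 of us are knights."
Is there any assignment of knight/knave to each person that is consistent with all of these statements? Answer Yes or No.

Yes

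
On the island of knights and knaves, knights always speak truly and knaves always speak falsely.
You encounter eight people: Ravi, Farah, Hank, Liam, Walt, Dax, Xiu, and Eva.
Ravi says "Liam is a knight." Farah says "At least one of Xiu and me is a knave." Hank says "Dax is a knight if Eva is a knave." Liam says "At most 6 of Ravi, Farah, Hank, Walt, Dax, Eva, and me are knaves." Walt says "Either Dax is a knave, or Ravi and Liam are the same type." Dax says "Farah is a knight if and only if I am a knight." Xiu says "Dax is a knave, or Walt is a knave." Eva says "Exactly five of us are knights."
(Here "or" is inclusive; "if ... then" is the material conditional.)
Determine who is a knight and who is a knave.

Ravi is a knight, Farah is a knight, Hank is a knight, Liam is a knight, Walt is a knight, Dax is a knight, Xiu is a knave, and Eva is a knave.

Ravi is a knight, so "Liam is a knight" must be True — and it is.
Since Farah is a knight, "at least one of Xiu and me is a knave" needs to be True, which holds.
Hank (knight): "Dax is a knight if Eva is a knave" — True. ✓
Liam is a knight, so "at most 6 of Ravi, Farah, Hank, Walt, Dax, Eva, and me are knaves" must be True — and it is.
As a knight, Walt's statement "either Dax is a knave, or Ravi and Liam are the same type" should be True; it is.
Since Dax is a knight, "Farah is a knight if and only if I am a knight" needs to be True, which holds.
As a knave, Xiu's statement "Dax is a knave, or Walt is a knave" should be False; it is.
As a knave, Eva's statement "exactly five of us are knights" should be False; it is.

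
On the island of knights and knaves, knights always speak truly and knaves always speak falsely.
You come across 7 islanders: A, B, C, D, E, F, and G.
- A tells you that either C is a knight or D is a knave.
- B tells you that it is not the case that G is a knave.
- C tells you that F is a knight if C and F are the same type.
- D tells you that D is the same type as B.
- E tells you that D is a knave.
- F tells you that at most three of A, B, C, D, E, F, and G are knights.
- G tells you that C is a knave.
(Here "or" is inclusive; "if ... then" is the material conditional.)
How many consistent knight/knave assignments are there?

Consistent assignments:
  A=knight, B=knight, C=knave, D=knave, E=knight, F=knave, G=knight

1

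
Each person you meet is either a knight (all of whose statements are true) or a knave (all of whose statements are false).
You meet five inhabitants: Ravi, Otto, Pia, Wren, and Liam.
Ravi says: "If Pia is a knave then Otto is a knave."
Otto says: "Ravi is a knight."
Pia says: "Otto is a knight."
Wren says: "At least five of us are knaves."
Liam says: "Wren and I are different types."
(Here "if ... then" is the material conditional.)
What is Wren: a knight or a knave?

Wren is a knave.

Consistent assignments: {Ravi=knight, Otto=knight, Pia=knight, Wren=knave, Liam=knight}; {Ravi=knight, Otto=knight, Pia=knight, Wren=knave, Liam=knave}
In every consistent assignment, Wren is a knave.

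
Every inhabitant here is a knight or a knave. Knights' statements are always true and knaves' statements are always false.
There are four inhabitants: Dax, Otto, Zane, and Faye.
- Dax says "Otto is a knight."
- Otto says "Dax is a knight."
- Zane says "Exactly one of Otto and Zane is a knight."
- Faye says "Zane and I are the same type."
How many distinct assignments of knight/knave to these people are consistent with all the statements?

2

Consistent assignments:
  Dax=knave, Otto=knave, Zane=knight, Faye=knight
  Dax=knave, Otto=knave, Zane=knight, Faye=knave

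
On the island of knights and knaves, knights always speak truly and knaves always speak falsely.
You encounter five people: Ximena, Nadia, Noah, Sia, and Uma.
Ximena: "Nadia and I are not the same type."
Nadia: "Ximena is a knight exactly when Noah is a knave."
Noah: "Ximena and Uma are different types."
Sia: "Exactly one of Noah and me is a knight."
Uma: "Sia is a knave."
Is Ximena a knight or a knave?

Ximena is a knave.

Consistent assignments: {Ximena=knave, Nadia=knave, Noah=knave, Sia=knight, Uma=knave}
In every consistent assignment, Ximena is a knave.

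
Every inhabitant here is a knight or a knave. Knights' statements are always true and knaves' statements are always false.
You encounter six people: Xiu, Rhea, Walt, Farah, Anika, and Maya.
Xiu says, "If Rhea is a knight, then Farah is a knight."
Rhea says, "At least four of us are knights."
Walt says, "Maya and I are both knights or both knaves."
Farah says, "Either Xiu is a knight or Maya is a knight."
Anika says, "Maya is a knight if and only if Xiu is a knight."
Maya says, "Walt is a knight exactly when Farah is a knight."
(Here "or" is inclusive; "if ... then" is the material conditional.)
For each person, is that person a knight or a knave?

Xiu is a knight, Rhea is a knight, Walt is a knight, Farah is a knight, Anika is a knight, and Maya is a knight.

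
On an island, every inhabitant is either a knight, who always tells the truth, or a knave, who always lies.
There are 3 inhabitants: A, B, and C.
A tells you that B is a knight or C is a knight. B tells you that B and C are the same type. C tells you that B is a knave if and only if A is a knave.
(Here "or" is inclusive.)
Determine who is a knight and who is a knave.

A is a knight, B is a knight, and C is a knight.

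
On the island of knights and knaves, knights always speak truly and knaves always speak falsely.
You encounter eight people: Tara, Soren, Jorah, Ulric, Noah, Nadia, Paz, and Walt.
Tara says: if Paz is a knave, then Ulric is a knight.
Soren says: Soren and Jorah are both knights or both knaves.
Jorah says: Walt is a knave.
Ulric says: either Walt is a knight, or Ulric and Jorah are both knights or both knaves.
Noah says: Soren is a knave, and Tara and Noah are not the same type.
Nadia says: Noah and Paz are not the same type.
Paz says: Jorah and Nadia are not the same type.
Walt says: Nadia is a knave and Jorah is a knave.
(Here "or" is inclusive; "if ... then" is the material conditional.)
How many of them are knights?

3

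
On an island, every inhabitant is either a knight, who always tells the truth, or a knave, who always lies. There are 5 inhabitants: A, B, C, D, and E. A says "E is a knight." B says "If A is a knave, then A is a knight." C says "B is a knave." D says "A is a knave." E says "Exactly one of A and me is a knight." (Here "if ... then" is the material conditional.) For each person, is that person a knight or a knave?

A is a knave; "E is a knight" is false, as required.
B is a knave, and the claim "if A is a knave, then A is a knight" is indeed false.
C is a knight, so "B is a knave" must be true — and it is.
D is a knight, so "A is a knave" must be true — and it is.
Since E is a knave, "exactly one of A and me is a knight" needs to be false, which holds.

A is a knave, B is a knave, C is a knight, D is a knight, and E is a knave.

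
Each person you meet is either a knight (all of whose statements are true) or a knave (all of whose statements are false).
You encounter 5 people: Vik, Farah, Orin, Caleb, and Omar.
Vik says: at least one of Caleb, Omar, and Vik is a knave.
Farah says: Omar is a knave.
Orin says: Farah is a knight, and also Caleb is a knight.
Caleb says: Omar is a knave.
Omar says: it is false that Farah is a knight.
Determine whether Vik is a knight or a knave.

Vik is a knight.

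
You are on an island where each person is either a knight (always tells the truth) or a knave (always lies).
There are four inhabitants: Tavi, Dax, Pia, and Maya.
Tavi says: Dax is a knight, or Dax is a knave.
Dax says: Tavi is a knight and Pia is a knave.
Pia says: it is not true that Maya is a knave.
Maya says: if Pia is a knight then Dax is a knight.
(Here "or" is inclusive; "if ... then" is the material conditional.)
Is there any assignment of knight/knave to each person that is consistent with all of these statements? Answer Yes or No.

No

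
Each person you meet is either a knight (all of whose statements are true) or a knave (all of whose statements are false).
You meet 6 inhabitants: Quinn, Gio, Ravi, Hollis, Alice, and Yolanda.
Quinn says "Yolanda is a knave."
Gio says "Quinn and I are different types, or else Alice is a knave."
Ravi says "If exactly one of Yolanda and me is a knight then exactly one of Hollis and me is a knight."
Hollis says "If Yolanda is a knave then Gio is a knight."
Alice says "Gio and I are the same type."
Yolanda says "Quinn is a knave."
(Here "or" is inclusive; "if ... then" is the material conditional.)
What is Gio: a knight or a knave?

Consistent assignments: {Quinn=knave, Gio=knight, Ravi=knight, Hollis=knight, Alice=knight, Yolanda=knight}; {Quinn=knave, Gio=knight, Ravi=knight, Hollis=knight, Alice=knave, Yolanda=knight}
In every consistent assignment, Gio is a knight.

Gio is a knight.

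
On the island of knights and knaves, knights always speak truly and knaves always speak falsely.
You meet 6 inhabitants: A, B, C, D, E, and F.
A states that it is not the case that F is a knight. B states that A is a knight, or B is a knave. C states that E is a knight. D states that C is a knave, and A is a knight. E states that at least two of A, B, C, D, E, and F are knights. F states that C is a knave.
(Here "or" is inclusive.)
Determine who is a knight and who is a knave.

A is a knight, so "it is not the case that F is a knight" must be True — and it is.
B is a knight, so "A is a knight, or B is a knave" must be True — and it is.
C is a knight; "E is a knight" is True, as required.
Since D is a knave, "C is a knave, and A is a knight" needs to be False, which holds.
E (knight): "at least two of A, B, C, D, E, and F are knights" — True. ✓
F is a knave; "C is a knave" is False, as required.

A is a knight, B is a knight, C is a knight, D is a knave, E is a knight, and F is a knave.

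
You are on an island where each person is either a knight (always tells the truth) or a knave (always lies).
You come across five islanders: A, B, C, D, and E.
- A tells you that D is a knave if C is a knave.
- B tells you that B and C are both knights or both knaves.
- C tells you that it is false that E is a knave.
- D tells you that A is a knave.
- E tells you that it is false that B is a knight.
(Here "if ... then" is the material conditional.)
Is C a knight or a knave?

C is a knight.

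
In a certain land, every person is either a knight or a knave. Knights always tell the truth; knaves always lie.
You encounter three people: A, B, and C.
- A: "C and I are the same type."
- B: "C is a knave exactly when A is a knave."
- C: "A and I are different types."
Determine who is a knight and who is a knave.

A is a knave, B is a knave, and C is a knight.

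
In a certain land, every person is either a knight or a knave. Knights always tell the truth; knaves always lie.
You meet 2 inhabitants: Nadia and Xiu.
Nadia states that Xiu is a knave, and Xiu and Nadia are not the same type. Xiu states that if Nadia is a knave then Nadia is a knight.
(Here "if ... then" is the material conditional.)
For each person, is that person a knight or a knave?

As a knave, Nadia's statement "Xiu is a knave, and Xiu and Nadia are not the same type" should be false; it is.
Xiu is a knave, and the claim "if Nadia is a knave then Nadia is a knight" is indeed false.

Nadia is a knave and Xiu is a knave.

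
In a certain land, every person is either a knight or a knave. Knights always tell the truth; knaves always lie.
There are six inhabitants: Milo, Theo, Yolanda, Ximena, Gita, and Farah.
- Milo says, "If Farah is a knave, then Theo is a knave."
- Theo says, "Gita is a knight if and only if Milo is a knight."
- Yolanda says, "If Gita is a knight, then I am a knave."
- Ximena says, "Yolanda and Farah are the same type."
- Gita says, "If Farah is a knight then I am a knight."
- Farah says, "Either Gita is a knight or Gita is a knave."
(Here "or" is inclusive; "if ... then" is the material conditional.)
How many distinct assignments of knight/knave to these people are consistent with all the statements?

1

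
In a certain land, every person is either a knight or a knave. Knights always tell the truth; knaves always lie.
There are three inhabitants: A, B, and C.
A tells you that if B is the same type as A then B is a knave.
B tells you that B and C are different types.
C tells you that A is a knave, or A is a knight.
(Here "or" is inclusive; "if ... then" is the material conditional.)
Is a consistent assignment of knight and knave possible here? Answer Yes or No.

No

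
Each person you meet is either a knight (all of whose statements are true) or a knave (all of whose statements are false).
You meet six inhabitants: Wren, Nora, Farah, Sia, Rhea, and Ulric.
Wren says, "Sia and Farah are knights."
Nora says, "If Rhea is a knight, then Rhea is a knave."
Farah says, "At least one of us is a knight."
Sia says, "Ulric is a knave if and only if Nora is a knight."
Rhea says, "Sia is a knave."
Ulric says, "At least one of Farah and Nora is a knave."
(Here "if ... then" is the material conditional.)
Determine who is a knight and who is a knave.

Wren is a knight, so "Sia and Farah are knights" must be True — and it is.
Nora is a knight, so "if Rhea is a knight, then Rhea is a knave" must be True — and it is.
Farah (knight): "at least one of us is a knight" — True. ✓
As a knight, Sia's statement "Ulric is a knave if and only if Nora is a knight" should be True; it is.
Rhea (knave): "Sia is a knave" — False. ✓
Since Ulric is a knave, "at least one of Farah and Nora is a knave" needs to be False, which holds.

Wren is a knight, Nora is a knight, Farah is a knight, Sia is a knight, Rhea is a knave, and Ulric is a knave.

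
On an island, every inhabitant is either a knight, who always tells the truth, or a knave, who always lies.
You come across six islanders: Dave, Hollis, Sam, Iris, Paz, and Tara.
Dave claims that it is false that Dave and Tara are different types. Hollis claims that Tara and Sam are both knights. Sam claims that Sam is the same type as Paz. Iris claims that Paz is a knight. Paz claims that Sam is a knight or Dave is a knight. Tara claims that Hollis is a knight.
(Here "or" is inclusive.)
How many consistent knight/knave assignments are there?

2

Consistent assignments:
  Dave=knight, Hollis=knight, Sam=knight, Iris=knight, Paz=knight, Tara=knight
  Dave=knave, Hollis=knight, Sam=knight, Iris=knight, Paz=knight, Tara=knight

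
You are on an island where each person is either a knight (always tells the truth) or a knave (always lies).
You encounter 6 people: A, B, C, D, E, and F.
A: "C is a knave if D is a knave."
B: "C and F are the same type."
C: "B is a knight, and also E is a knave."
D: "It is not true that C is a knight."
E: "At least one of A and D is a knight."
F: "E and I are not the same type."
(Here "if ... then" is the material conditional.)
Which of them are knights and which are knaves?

A is a knave, so "C is a knave if D is a knave" must be false — and it is.
As a knight, B's statement "C and F are the same type" should be true; it is.
Since C is a knight, "B is a knight, and also E is a knave" needs to be true, which holds.
D (knave): "it is not true that C is a knight" — false. ✓
E (knave): "at least one of A and D is a knight" — false. ✓
F is a knight, and the claim "E and I are not the same type" is indeed true.

A is a knave, B is a knight, C is a knight, D is a knave, E is a knave, and F is a knight.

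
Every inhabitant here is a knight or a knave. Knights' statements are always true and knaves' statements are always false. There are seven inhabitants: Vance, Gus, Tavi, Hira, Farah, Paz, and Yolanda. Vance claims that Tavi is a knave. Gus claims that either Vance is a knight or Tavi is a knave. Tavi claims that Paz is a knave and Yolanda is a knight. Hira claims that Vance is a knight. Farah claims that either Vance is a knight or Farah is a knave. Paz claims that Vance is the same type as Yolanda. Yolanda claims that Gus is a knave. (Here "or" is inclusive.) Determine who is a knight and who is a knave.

Vance is a knight, Gus is a knight, Tavi is a knave, Hira is a knight, Farah is a knight, Paz is a knave, and Yolanda is a knave.

Vance (knight): "Tavi is a knave" — True. ✓
Gus (knight): "either Vance is a knight or Tavi is a knave" — True. ✓
As a knave, Tavi's statement "Paz is a knave and Yolanda is a knight" should be False; it is.
Since Hira is a knight, "Vance is a knight" needs to be True, which holds.
As a knight, Farah's statement "either Vance is a knight or Farah is a knave" should be True; it is.
Paz is a knave, and the claim "Vance is the same type as Yolanda" is indeed False.
As a knave, Yolanda's statement "Gus is a knave" should be False; it is.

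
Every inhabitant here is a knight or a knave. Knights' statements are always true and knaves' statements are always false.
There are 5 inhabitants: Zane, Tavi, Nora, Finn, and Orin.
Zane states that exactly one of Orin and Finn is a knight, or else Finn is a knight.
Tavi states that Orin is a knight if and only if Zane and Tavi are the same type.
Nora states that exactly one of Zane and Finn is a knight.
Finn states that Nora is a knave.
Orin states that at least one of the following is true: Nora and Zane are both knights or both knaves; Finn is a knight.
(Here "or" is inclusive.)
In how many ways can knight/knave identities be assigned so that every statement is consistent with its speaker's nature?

4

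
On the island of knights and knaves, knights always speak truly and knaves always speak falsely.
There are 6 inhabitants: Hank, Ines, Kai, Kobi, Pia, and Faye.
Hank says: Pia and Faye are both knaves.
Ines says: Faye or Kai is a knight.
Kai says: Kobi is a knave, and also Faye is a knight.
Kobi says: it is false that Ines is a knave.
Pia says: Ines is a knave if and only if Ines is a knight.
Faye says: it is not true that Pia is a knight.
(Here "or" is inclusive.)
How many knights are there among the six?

The unique consistent assignment is Hank=knave, Ines=knight, Kai=knave, Kobi=knight, Pia=knave, Faye=knight.
That has 3 knights.

3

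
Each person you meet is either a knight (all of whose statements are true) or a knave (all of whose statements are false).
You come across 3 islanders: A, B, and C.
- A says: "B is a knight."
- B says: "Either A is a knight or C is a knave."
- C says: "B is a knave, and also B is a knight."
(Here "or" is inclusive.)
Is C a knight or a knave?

C is a knave.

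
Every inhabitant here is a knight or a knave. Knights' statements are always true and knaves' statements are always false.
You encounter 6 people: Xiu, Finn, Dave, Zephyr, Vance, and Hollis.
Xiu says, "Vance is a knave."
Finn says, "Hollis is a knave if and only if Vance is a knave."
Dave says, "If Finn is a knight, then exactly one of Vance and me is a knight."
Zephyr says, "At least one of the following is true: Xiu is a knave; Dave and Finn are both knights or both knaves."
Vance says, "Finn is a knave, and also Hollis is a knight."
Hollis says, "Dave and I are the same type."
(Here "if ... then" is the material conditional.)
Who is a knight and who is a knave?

Xiu is a knight, Finn is a knight, Dave is a knight, Zephyr is a knight, Vance is a knave, and Hollis is a knave.

Xiu (knight): "Vance is a knave" — True. ✓
Finn (knight): "Hollis is a knave if and only if Vance is a knave" — True. ✓
Dave is a knight, and the claim "if Finn is a knight, then exactly one of Vance and me is a knight" is indeed True.
Zephyr is a knight, and the claim "at least one of the following is true: Xiu is a knave; Dave and Finn are both knights or both knaves" is indeed True.
Vance is a knave; "Finn is a knave, and also Hollis is a knight" is False, as required.
Hollis is a knave; "Dave and I are the same type" is False, as required.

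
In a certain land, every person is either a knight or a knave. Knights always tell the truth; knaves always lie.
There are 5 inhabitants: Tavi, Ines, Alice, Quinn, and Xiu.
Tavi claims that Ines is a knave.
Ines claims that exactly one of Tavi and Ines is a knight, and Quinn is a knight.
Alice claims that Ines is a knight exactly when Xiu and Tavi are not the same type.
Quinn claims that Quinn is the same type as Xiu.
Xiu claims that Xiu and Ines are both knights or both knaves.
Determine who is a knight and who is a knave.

Suppose Tavi is a knight. Then Tavi's statement "Ines is a knave" would have to be true. Checking the 16 ways to assign the others, none is consistent with every speaker.
(For instance, with Ines=knight, Alice=knight, Quinn=knight, Xiu=knight, Tavi's claim "Ines is a knave" comes out false where it would need to be true.)
So Tavi must be a knave, making "Ines is a knave" false. Taking Tavi=knave, Ines=knight, Alice=knight, Quinn=knight, Xiu=knight, each remaining statement checks out:
  Ines (knight): "exactly one of Tavi and Ines is a knight, and Quinn is a knight" — true. ✓
  Alice (knight): "Ines is a knight exactly when Xiu and Tavi are not the same type" — true. ✓
  Quinn (knight): "Quinn is the same type as Xiu" — true. ✓
  Xiu (knight): "Xiu and Ines are both knights or both knaves" — true. ✓
This is the unique consistent assignment.

Tavi is a knave, Ines is a knight, Alice is a knight, Quinn is a knight, and Xiu is a knight.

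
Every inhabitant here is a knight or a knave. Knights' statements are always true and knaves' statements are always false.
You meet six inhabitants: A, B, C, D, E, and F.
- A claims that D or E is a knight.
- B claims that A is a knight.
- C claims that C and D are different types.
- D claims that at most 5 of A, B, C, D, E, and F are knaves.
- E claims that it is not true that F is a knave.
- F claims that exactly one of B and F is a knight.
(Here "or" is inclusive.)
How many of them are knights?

0

The unique consistent assignment is A=knave, B=knave, C=knave, D=knave, E=knave, F=knave.
That has 0 knights.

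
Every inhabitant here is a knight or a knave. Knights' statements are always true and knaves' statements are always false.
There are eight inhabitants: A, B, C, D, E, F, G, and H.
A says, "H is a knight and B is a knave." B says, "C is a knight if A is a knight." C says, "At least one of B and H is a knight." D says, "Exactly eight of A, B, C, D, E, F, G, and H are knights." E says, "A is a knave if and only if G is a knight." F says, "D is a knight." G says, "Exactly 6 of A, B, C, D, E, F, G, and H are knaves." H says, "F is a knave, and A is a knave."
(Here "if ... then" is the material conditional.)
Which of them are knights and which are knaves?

A is a knave, B is a knight, C is a knight, D is a knave, E is a knave, F is a knave, G is a knave, and H is a knight.

As a knave, A's statement "H is a knight and B is a knave" should be False; it is.
B is a knight, and the claim "C is a knight if A is a knight" is indeed true.
C (knight): "at least one of B and H is a knight" — true. ✓
D is a knave; "exactly eight of A, B, C, D, E, F, G, and H are knights" is False, as required.
E (knave): "A is a knave if and only if G is a knight" — False. ✓
As a knave, F's statement "D is a knight" should be False; it is.
As a knave, G's statement "exactly 6 of A, B, C, D, E, F, G, and H are knaves" should be False; it is.
As a knight, H's statement "F is a knave, and A is a knave" should be true; it is.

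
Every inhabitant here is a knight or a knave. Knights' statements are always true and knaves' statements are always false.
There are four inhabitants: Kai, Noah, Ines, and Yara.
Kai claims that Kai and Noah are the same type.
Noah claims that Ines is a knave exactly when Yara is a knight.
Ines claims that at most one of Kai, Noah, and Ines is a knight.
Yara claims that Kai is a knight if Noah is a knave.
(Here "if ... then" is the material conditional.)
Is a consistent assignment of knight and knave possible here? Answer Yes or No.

One consistent assignment: Kai=knight, Noah=knight, Ines=knave, Yara=knight.

Yes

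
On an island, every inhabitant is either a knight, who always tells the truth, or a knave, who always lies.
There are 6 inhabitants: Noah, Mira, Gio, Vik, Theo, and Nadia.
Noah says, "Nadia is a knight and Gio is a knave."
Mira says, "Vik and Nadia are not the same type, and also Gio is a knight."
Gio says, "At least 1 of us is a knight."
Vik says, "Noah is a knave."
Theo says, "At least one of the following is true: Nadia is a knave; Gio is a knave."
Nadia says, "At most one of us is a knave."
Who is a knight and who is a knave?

Since Noah is a knave, "Nadia is a knight and Gio is a knave" needs to be false, which holds.
Mira is a knight; "Vik and Nadia are not the same type, and also Gio is a knight" is True, as required.
Since Gio is a knight, "at least 1 of us is a knight" needs to be True, which holds.
Vik is a knight, so "Noah is a knave" must be True — and it is.
Theo (knight): "at least one of the following is true: Nadia is a knave; Gio is a knave" — True. ✓
As a knave, Nadia's statement "at most one of us is a knave" should be false; it is.

Knights: Mira, Gio, Vik, and Theo. Knaves: Noah and Nadia.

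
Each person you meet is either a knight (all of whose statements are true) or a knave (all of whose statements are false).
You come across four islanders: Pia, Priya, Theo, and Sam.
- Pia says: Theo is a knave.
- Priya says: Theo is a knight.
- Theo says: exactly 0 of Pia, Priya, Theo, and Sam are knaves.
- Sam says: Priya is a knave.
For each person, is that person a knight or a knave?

Suppose Pia is a knave. Then Pia's statement "Theo is a knave" would have to be false. Checking the 8 ways to assign the others, none is consistent with every speaker.
(For instance, with Priya=knave, Theo=knave, Sam=knight, Pia's claim "Theo is a knave" comes out true where it would need to be false.)
So Pia must be a knight, making "Theo is a knave" true. Taking Pia=knight, Priya=knave, Theo=knave, Sam=knight, each remaining statement checks out:
  Priya (knave): "Theo is a knight" — false. ✓
  Theo (knave): "exactly 0 of Pia, Priya, Theo, and Sam are knaves" — false. ✓
  Sam (knight): "Priya is a knave" — true. ✓
This is the unique consistent assignment.

Pia is a knight, Priya is a knave, Theo is a knave, and Sam is a knight.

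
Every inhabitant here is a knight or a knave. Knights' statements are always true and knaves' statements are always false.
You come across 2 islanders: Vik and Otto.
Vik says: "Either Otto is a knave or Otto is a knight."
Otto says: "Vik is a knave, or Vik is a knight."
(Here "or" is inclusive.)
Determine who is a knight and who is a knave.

Suppose Vik is a knave. Then Vik's statement "either Otto is a knave or Otto is a knight" would have to be false. Checking the 2 ways to assign the others, none is consistent with every speaker.
(For instance, with Otto=knight, Vik's claim "either Otto is a knave or Otto is a knight" comes out true where it would need to be false.)
So Vik must be a knight, making "either Otto is a knave or Otto is a knight" true. Taking Vik=knight, Otto=knight, each remaining statement checks out:
  Otto (knight): "Vik is a knave, or Vik is a knight" — true. ✓
This is the unique consistent assignment.

Vik is a knight and Otto is a knight.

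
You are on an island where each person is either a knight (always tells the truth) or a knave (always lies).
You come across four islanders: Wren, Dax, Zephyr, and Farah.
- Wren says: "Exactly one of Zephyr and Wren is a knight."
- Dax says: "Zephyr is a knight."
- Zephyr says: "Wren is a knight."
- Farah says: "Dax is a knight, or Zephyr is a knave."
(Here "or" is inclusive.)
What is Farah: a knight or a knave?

Farah is a knight.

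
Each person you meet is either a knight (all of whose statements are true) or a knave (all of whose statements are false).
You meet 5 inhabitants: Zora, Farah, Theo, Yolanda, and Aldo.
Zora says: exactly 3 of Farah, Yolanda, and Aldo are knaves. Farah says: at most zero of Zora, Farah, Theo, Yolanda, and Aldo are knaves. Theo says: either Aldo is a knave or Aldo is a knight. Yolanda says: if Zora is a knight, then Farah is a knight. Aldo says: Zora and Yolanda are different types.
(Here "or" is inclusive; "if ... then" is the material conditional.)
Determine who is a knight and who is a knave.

Suppose Zora is a knight. Then Zora's statement "exactly 3 of Farah, Yolanda, and Aldo are knaves" would have to be true. Checking the 16 ways to assign the others, none is consistent with every speaker.
(For instance, with Farah=knave, Theo=knight, Yolanda=knight, Aldo=knight, Zora's claim "exactly 3 of Farah, Yolanda, and Aldo are knaves" comes out false where it would need to be true.)
So Zora must be a knave, making "exactly 3 of Farah, Yolanda, and Aldo are knaves" false. Taking Zora=knave, Farah=knave, Theo=knight, Yolanda=knight, Aldo=knight, each remaining statement checks out:
  Farah (knave): "at most zero of Zora, Farah, Theo, Yolanda, and Aldo are knaves" — false. ✓
  Theo (knight): "either Aldo is a knave or Aldo is a knight" — true. ✓
  Yolanda (knight): "if Zora is a knight, then Farah is a knight" — true. ✓
  Aldo (knight): "Zora and Yolanda are different types" — true. ✓
This is the unique consistent assignment.

Zora is a knave, Farah is a knave, Theo is a knight, Yolanda is a knight, and Aldo is a knight.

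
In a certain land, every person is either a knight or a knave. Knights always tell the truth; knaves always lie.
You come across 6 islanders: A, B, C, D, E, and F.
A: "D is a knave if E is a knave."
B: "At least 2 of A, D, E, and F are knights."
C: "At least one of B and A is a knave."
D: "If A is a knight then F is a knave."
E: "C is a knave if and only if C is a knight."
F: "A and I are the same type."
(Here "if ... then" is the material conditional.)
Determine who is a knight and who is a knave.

A is a knight, B is a knight, C is a knave, D is a knave, E is a knave, and F is a knight.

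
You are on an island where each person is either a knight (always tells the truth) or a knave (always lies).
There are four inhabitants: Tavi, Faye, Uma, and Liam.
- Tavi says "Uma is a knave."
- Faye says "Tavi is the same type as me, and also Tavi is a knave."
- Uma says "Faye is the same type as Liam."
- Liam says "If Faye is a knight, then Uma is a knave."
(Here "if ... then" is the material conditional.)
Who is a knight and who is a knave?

Tavi is a knight, and the claim "Uma is a knave" is indeed True.
Faye (knave): "Tavi is the same type as me, and also Tavi is a knave" — False. ✓
Uma is a knave; "Faye is the same type as Liam" is False, as required.
Liam is a knight, and the claim "if Faye is a knight, then Uma is a knave" is indeed True.

Tavi is a knight, Faye is a knave, Uma is a knave, and Liam is a knight.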